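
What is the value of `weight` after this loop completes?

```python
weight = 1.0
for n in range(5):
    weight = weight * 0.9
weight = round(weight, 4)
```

Exponential decay: 1.0 * 0.9^5
`weight` takes the values: 1.0 → 0.9 → 0.81 → 0.729 → 0.6561 → 0.59049 → 0.5905

Answer: 0.5905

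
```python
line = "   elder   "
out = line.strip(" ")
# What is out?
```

Trace:
`line = "   elder   "` → line = '   elder   '
`out = line.strip(" ")` → out = 'elder'
So out = 'elder'

Answer: 'elder'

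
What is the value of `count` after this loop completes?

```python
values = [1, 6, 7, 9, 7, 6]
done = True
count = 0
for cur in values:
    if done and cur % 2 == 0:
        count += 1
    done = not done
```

Count even values at even positions
`count` takes the values: 0

Answer: 0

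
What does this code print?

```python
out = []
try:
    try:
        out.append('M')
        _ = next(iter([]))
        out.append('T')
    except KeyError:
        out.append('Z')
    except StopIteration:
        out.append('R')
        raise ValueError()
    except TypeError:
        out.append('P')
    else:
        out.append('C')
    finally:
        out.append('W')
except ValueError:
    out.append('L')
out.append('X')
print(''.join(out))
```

Execution trace: 'M' (inner try body) → 'R' (inner except StopIteration) → 'W' (inner finally) → 'L' (outer except ValueError) → 'X' (after the try/except). Output: MRWLX

Answer: MRWLX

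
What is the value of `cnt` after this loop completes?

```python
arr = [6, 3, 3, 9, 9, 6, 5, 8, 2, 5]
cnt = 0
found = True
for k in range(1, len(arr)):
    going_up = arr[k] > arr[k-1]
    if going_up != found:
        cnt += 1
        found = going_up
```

Count direction changes in [6, 3, 3, 9, 9, 6, 5, 8, 2, 5]
`cnt` takes the values: 0 → 1 → 2 → 3 → 4 → 5 → 6

Answer: 6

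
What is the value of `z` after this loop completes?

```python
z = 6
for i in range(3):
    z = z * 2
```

Multiply by 2, 3 times: 6 * 2^3 = 48
`z` takes the values: 6 → 12 → 24 → 48

Answer: 48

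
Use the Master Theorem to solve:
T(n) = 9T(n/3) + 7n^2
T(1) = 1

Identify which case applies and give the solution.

a=9, b=3, f(n)=7n^2. log_3(9) = 2. Since c=2 = 2, Case 2 applies: T(n) = Θ(n^log_b(a) · log n) = O(n^2 log n).

Answer: O(n^2 log n) - Case 2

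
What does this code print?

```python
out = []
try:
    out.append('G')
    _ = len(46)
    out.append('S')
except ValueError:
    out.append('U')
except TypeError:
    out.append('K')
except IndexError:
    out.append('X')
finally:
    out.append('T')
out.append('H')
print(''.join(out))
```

Execution trace: 'G' (try body) → 'K' (except TypeError) → 'T' (finally) → 'H' (after the try/except). Output: GKTH

Answer: GKTH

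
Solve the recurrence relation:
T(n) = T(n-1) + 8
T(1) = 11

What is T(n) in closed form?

Unrolling: T(n) = T(1) + 8·(n-1) = 11 + 8(n-1) = 8n + 3.

Answer: T(n) = 8n + 3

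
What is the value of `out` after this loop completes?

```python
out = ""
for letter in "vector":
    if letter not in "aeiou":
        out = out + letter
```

Remove vowels from 'vector'
`out` takes the values: "" → "v" → "vc" → "vct" → "vctr"

Answer: "vctr"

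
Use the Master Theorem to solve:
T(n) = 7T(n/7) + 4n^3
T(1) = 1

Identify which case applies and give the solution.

a=7, b=7, f(n)=4n^3. log_7(7) = 1. Since c=3 > 1 and the regularity condition holds (7(n/7)^3 = (7/7^3)n^3 with 7/7^3 < 1), Case 3 applies: T(n) = Θ(f(n)) = O(n^3).

Answer: O(n^3) - Case 3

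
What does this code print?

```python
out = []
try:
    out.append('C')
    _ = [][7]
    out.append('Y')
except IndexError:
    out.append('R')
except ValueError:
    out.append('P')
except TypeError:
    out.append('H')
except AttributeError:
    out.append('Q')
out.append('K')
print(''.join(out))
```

Execution trace: 'C' (try body) → 'R' (except IndexError) → 'K' (after the try/except). Output: CRK

Answer: CRK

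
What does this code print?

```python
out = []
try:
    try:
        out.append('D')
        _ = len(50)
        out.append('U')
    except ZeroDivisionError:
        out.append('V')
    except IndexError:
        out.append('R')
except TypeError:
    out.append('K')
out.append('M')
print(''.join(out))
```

Execution trace: 'D' (inner try body) → 'K' (outer except TypeError) → 'M' (after the try/except). Output: DKM

Answer: DKM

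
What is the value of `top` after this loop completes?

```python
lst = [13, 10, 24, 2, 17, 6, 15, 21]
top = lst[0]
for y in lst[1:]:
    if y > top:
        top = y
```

Maximum of [13, 10, 24, 2, 17, 6, 15, 21]
`top` takes the values: 13 → 24

Answer: 24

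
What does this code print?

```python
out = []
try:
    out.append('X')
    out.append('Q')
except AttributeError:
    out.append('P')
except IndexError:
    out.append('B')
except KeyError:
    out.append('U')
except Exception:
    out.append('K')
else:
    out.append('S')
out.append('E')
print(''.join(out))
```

Execution trace: 'X' (try body) → 'Q' (try body, no exception) → 'S' (else) → 'E' (after the try/except). Output: XQSE

Answer: XQSE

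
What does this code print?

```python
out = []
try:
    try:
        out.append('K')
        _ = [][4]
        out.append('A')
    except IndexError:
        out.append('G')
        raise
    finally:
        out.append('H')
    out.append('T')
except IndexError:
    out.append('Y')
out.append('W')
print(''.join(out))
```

Execution trace: 'K' (inner try body) → 'G' (inner except IndexError) → 'H' (inner finally) → 'Y' (except IndexError) → 'W' (after the try/except). Output: KGHYW

Answer: KGHYW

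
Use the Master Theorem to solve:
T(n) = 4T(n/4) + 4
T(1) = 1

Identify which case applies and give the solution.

a=4, b=4, f(n)=4. log_4(4) = 1. Since c=0 < 1, Case 1 applies: T(n) = Θ(n^log_b(a)) = O(n).

Answer: O(n) - Case 1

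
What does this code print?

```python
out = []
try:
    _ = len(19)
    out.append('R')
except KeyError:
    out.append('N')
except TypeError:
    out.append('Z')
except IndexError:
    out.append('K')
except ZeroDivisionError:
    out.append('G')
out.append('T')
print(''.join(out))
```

Execution trace: 'Z' (except TypeError) → 'T' (after the try/except). Output: ZT

Answer: ZT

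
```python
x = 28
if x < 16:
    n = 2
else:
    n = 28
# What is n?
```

Trace:
`x = 28` → x = 28
`if x < 16: ...` → x < 16 is False, take else branch → n = 28
So n = 28

Answer: 28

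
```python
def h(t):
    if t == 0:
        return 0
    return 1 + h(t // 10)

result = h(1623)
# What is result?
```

Count of digits of 1623: 4

Answer: 4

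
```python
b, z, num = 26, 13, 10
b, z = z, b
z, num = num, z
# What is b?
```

Trace:
`b, z, num = 26, 13, 10` → b = 26; z = 13; num = 10
`b, z = z, b` → b = 13; z = 26
`z, num = num, z` → z = 10; num = 26
So b = 13

Answer: 13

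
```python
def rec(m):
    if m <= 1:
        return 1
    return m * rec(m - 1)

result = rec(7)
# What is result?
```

rec(7) = 7 * 6 * 5 * 4 * 3 * 2 * 1 = 5040

Answer: 5040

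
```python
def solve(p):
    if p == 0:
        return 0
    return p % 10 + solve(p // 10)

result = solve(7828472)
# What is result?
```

Sum of digits of 7828472: 2 + 7 + 4 + 8 + 2 + 8 + 7 = 38

Answer: 38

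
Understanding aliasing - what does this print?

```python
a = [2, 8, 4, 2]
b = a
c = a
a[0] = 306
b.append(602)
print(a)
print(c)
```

Key concept: multiple aliases.
Step by step:
`a = [2, 8, 4, 2]` → a = [2, 8, 4, 2]
`b = a` → b = [2, 8, 4, 2] (same object as a)
`c = a` → c = [2, 8, 4, 2] (same object as a, b)
`a[0] = 306` → a = [306, 8, 4, 2] (same object as b, c); b = [306, 8, 4, 2] (same object as a, c); c = [306, 8, 4, 2] (same object as a, b)
`b.append(602)` → a = [306, 8, 4, 2, 602] (same object as b, c); b = [306, 8, 4, 2, 602] (same object as a, c); c = [306, 8, 4, 2, 602] (same object as a, b)
`print(a)` → prints [306, 8, 4, 2, 602]
`print(c)` → prints [306, 8, 4, 2, 602]

Answer:
[306, 8, 4, 2, 602]
[306, 8, 4, 2, 602]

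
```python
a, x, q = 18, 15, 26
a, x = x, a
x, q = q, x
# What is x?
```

Trace:
`a, x, q = 18, 15, 26` → a = 18; x = 15; q = 26
`a, x = x, a` → a = 15; x = 18
`x, q = q, x` → x = 26; q = 18
So x = 26

Answer: 26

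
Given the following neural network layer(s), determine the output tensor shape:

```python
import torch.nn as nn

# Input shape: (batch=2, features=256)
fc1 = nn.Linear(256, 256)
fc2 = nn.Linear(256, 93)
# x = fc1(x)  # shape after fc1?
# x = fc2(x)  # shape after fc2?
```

Input: (2, 256) -> after fc1: (2, 256) -> Output: (2, 93)

Answer: (2, 93)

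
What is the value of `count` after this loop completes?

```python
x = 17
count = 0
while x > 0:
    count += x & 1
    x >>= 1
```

Count set bits in 17 (binary: 0b10001)
`count` takes the values: 0 → 1 → 2

Answer: 2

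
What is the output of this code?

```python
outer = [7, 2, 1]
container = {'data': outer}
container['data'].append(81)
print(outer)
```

Key concept: dict holds reference to list.
Step by step:
`outer = [7, 2, 1]` → outer = [7, 2, 1]
`container = {'data': outer}` → container = {'data': [7, 2, 1]}
`container['data'].append(81)` → outer = [7, 2, 1, 81]; container = {'data': [7, 2, 1, 81]}
`print(outer)` → prints [7, 2, 1, 81]

Answer: [7, 2, 1, 81]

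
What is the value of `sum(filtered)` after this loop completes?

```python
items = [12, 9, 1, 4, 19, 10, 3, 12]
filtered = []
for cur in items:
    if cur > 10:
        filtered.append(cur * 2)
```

Sum of doubled values > 10
`filtered` takes the values: [] → [24] → [24, 38] → [24, 38, 24]
So `sum(filtered)` = 86

Answer: 86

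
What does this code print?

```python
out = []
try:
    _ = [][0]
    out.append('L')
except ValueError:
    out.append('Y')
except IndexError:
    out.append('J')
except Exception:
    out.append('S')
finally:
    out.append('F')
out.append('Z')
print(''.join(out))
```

Execution trace: 'J' (except IndexError) → 'F' (finally) → 'Z' (after the try/except). Output: JFZ

Answer: JFZ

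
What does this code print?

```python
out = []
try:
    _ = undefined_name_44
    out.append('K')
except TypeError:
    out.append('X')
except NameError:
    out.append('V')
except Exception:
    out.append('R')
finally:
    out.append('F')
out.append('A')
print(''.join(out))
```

Execution trace: 'V' (except NameError) → 'F' (finally) → 'A' (after the try/except). Output: VFA

Answer: VFA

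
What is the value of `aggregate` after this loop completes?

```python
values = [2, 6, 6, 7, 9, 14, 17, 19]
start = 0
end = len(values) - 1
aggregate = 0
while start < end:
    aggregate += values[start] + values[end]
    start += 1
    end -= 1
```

Sum of pairs from ends
`aggregate` takes the values: 0 → 21 → 44 → 64 → 80

Answer: 80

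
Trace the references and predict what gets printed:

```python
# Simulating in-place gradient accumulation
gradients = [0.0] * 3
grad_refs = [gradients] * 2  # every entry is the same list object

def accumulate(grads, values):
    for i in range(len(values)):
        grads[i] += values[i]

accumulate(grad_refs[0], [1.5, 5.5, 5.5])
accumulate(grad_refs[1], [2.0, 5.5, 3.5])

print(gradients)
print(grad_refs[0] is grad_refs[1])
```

Key concept: gradient accumulation aliasing.
Step by step:
`gradients = [0.0] * 3` → gradients = [0.0, 0.0, 0.0]
`grad_refs = [gradients] * 2` → grad_refs = [[0.0, 0.0, 0.0], [0.0, 0.0, 0.0]]
`accumulate(grad_refs[0], [1.5, 5.5, 5.5])` → gradients = [1.5, 5.5, 5.5]; grad_refs = [[1.5, 5.5, 5.5], [1.5, 5.5, 5.5]]
`accumulate(grad_refs[1], [2.0, 5.5, 3.5])` → gradients = [3.5, 11.0, 9.0]; grad_refs = [[3.5, 11.0, 9.0], [3.5, 11.0, 9.0]]
`print(gradients)` → prints [3.5, 11.0, 9.0]
`print(grad_refs[0] is grad_refs[1])` → prints True

Answer:
[3.5, 11.0, 9.0]
True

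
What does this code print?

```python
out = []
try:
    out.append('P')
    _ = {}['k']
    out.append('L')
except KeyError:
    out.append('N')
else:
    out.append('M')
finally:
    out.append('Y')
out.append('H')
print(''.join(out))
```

Execution trace: 'P' (try body) → 'N' (except KeyError) → 'Y' (finally) → 'H' (after the try/except). Output: PNYH

Answer: PNYH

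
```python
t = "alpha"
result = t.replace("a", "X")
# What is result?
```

Trace:
`t = "alpha"` → t = 'alpha'
`result = t.replace("a", "X")` → result = 'XlphX'
So result = 'XlphX'

Answer: 'XlphX'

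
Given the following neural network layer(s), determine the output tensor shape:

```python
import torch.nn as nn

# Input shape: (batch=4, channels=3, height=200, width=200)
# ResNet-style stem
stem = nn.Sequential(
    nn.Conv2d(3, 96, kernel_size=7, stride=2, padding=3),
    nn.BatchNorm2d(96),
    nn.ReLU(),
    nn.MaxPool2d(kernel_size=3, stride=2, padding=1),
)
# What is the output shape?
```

Input: (4, 3, 200, 200) -> after Conv2d 7x7 stride=2: (4, 96, 100, 100) -> Output: (4, 96, 50, 50)

Answer: (4, 96, 50, 50)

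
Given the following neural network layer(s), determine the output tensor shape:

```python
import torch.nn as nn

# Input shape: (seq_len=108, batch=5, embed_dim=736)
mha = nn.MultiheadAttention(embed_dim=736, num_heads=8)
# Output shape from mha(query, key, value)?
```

Input: (108, 5, 736) -> Output: (108, 5, 736)

Answer: (108, 5, 736)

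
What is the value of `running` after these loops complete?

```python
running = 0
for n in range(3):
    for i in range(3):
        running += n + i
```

Sum of all n+i for n,i in 3x3
`running` takes the values: 0 → 1 → 3 → 4 → 6 → 9 → 11 → 14 → 18

Answer: 18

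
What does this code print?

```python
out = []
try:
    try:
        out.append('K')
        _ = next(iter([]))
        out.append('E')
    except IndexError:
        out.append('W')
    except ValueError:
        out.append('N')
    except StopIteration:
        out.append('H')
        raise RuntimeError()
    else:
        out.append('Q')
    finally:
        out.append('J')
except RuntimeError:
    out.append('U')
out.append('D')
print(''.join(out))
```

Execution trace: 'K' (inner try body) → 'H' (inner except StopIteration) → 'J' (inner finally) → 'U' (outer except RuntimeError) → 'D' (after the try/except). Output: KHJUD

Answer: KHJUD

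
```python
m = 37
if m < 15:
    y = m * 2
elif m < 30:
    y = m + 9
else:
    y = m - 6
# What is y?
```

Trace:
`m = 37` → m = 37
`if m < 15: ...` → m < 15 is False, m < 30 is False, take else branch → y = 31
So y = 31

Answer: 31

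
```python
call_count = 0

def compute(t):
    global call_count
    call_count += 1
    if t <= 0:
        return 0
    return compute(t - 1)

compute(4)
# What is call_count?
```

Linear recursion stepping by 1: 5 calls from t=4 down to ≤0.

Answer: 5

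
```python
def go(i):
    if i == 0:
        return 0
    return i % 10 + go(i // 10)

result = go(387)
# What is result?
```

Sum of digits of 387: 7 + 8 + 3 = 18

Answer: 18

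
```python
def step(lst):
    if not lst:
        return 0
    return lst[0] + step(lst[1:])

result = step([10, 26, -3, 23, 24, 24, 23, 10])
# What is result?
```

10 + 26 + (-3) + 23 + 24 + 24 + 23 + 10 + 0 = 137

Answer: 137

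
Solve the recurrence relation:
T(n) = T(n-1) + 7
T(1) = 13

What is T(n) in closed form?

Unrolling: T(n) = T(1) + 7·(n-1) = 13 + 7(n-1) = 7n + 6.

Answer: T(n) = 7n + 6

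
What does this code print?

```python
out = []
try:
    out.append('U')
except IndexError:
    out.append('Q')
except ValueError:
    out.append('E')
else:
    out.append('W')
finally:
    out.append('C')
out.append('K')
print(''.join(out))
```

Execution trace: 'U' (try body, no exception) → 'W' (else) → 'C' (finally) → 'K' (after the try/except). Output: UWCK

Answer: UWCK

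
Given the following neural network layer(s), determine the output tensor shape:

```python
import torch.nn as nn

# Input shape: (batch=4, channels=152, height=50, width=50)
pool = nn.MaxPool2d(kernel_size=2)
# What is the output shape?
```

Input: (4, 152, 50, 50) -> Output: (4, 152, 25, 25)

Answer: (4, 152, 25, 25)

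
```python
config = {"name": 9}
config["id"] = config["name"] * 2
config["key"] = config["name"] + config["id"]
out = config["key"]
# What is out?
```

Trace:
`config = {"name": 9}` → config = {'name': 9}
`config["id"] = config["name"] * 2` → config = {'name': 9, 'id': 18}
`config["key"] = config["name"] + config["id"]` → config = {'name': 9, 'id': 18, 'key': 27}
`out = config["key"]` → out = 27
So out = 27

Answer: 27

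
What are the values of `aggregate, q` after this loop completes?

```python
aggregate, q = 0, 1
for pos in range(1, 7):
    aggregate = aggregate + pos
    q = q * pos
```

Sum and factorial of 1 to 6
`aggregate, q` takes the values: (0, 1) → (1, 1) → (3, 1) → (3, 2) → (6, 2) → (6, 6) → (10, 6) → (10, 24) → (15, 24) → (15, 120) → (21, 120) → (21, 720)

Answer: 21, 720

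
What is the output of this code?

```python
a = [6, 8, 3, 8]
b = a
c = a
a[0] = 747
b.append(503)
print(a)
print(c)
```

Key concept: multiple aliases.
Step by step:
`a = [6, 8, 3, 8]` → a = [6, 8, 3, 8]
`b = a` → b = [6, 8, 3, 8] (same object as a)
`c = a` → c = [6, 8, 3, 8] (same object as a, b)
`a[0] = 747` → a = [747, 8, 3, 8] (same object as b, c); b = [747, 8, 3, 8] (same object as a, c); c = [747, 8, 3, 8] (same object as a, b)
`b.append(503)` → a = [747, 8, 3, 8, 503] (same object as b, c); b = [747, 8, 3, 8, 503] (same object as a, c); c = [747, 8, 3, 8, 503] (same object as a, b)
`print(a)` → prints [747, 8, 3, 8, 503]
`print(c)` → prints [747, 8, 3, 8, 503]

Answer:
[747, 8, 3, 8, 503]
[747, 8, 3, 8, 503]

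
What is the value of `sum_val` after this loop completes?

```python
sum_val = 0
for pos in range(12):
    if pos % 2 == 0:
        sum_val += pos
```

Sum of even numbers 0 to 11
`sum_val` takes the values: 0 → 2 → 6 → 12 → 20 → 30

Answer: 30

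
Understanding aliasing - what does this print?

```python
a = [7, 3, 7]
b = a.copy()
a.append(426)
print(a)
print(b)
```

Key concept: list.copy() creates independent copy.
Step by step:
`a = [7, 3, 7]` → a = [7, 3, 7]
`b = a.copy()` → b = [7, 3, 7]
`a.append(426)` → a = [7, 3, 7, 426]
`print(a)` → prints [7, 3, 7, 426]
`print(b)` → prints [7, 3, 7]

Answer:
[7, 3, 7, 426]
[7, 3, 7]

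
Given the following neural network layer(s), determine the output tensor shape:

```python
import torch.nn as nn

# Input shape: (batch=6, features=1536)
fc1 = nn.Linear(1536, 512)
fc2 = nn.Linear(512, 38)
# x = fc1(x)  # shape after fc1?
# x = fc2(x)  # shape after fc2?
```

Input: (6, 1536) -> after fc1: (6, 512) -> Output: (6, 38)

Answer: (6, 38)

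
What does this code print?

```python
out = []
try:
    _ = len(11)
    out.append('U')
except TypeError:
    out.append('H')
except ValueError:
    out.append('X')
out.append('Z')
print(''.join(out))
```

Execution trace: 'H' (except TypeError) → 'Z' (after the try/except). Output: HZ

Answer: HZ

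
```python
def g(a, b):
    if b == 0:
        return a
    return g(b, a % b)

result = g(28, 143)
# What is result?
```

g(28, 143) -> g(143, 28) -> g(28, 3) -> g(3, 1) -> g(1, 0) -> 1

Answer: 1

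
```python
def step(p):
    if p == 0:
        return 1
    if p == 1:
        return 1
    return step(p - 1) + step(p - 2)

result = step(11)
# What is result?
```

Build up from base cases: step(0)=1, step(1)=1, step(2)=2, step(3)=3, step(4)=5, step(5)=8, step(6)=13, ..., step(11)=144

Answer: 144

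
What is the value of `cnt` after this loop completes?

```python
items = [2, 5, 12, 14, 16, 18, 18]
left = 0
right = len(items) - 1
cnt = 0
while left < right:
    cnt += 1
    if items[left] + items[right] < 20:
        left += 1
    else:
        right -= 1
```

Steps to find pair summing to 20
`cnt` takes the values: 0 → 1 → 2 → 3 → 4 → 5 → 6

Answer: 6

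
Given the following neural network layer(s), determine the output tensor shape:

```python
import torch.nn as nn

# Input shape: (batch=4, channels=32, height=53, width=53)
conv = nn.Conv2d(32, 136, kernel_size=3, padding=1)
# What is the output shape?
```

Input: (4, 32, 53, 53) -> Output: (4, 136, 53, 53)

Answer: (4, 136, 53, 53)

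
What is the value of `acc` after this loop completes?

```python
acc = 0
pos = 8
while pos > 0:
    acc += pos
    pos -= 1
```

Sum 8 down to 1
`acc` takes the values: 0 → 8 → 15 → 21 → 26 → 30 → 33 → 35 → 36

Answer: 36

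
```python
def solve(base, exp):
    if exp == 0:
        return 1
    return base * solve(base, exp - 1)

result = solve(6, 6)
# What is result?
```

solve(6, 6) = 6 * 6 * 6 * 6 * 6 * 6 = 46656

Answer: 46656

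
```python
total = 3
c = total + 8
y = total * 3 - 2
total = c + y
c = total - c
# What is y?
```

Trace:
`total = 3` → total = 3
`c = total + 8` → c = 11
`y = total * 3 - 2` → y = 7
`total = c + y` → total = 18
`c = total - c` → c = 7
So y = 7

Answer: 7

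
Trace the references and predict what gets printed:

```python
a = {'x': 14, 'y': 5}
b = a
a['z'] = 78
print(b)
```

Key concept: dict aliasing.
Step by step:
`a = {'x': 14, 'y': 5}` → a = {'x': 14, 'y': 5}
`b = a` → b = {'x': 14, 'y': 5} (same object as a)
`a['z'] = 78` → a = {'x': 14, 'y': 5, 'z': 78} (same object as b); b = {'x': 14, 'y': 5, 'z': 78} (same object as a)
`print(b)` → prints {'x': 14, 'y': 5, 'z': 78}

Answer: {'x': 14, 'y': 5, 'z': 78}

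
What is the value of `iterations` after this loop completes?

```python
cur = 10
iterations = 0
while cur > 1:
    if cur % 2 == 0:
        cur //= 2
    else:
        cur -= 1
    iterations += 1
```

Steps to reduce 10 to 1
`iterations` takes the values: 0 → 1 → 2 → 3 → 4

Answer: 4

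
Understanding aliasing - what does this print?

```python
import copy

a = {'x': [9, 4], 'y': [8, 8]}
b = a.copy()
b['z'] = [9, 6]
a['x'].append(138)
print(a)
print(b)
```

Key concept: shallow copy of dict with mutable values.
Step by step:
`a = {'x': [9, 4], 'y': [8, 8]}` → a = {'x': [9, 4], 'y': [8, 8]}
`b = a.copy()` → b = {'x': [9, 4], 'y': [8, 8]}
`b['z'] = [9, 6]` → b = {'x': [9, 4], 'y': [8, 8], 'z': [9, 6]}
`a['x'].append(138)` → a = {'x': [9, 4, 138], 'y': [8, 8]}; b = {'x': [9, 4, 138], 'y': [8, 8], 'z': [9, 6]}
`print(a)` → prints {'x': [9, 4, 138], 'y': [8, 8]}
`print(b)` → prints {'x': [9, 4, 138], 'y': [8, 8], 'z': [9, 6]}

Answer:
{'x': [9, 4, 138], 'y': [8, 8]}
{'x': [9, 4, 138], 'y': [8, 8], 'z': [9, 6]}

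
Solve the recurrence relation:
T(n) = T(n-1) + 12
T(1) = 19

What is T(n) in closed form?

Unrolling: T(n) = T(1) + 12·(n-1) = 19 + 12(n-1) = 12n + 7.

Answer: T(n) = 12n + 7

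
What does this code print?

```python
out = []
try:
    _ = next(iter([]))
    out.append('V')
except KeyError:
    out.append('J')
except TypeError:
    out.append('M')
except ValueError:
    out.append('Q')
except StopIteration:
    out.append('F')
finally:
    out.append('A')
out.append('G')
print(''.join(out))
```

Execution trace: 'F' (except StopIteration) → 'A' (finally) → 'G' (after the try/except). Output: FAG

Answer: FAG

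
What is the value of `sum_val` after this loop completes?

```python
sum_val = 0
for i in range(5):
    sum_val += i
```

Sum of 0 to 4 = 10
`sum_val` takes the values: 0 → 1 → 3 → 6 → 10

Answer: 10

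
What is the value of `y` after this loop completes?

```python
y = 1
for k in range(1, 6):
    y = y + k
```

Start at 1, add 1 through 5
`y` takes the values: 1 → 2 → 4 → 7 → 11 → 16

Answer: 16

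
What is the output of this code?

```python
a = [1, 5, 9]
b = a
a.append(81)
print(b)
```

Key concept: basic list aliasing.
Step by step:
`a = [1, 5, 9]` → a = [1, 5, 9]
`b = a` → b = [1, 5, 9] (same object as a)
`a.append(81)` → a = [1, 5, 9, 81] (same object as b); b = [1, 5, 9, 81] (same object as a)
`print(b)` → prints [1, 5, 9, 81]

Answer: [1, 5, 9, 81]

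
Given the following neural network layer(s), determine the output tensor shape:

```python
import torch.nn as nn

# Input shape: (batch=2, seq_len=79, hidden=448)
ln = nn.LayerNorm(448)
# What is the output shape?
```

Input: (2, 79, 448) -> Output: (2, 79, 448)

Answer: (2, 79, 448)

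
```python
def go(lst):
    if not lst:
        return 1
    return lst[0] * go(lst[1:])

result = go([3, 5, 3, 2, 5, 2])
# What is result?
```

Product over [3, 5, 3, 2, 5, 2] = 3 * 5 * 3 * 2 * 5 * 2 = 900

Answer: 900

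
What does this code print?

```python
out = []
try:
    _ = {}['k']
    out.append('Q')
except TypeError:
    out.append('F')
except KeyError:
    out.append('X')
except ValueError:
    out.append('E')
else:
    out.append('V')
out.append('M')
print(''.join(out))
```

Execution trace: 'X' (except KeyError) → 'M' (after the try/except). Output: XM

Answer: XM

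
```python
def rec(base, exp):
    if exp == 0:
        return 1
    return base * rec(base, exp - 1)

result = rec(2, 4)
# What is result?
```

rec(2, 4) = 2 * 2 * 2 * 2 = 16

Answer: 16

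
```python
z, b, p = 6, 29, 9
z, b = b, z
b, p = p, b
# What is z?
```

Trace:
`z, b, p = 6, 29, 9` → z = 6; b = 29; p = 9
`z, b = b, z` → z = 29; b = 6
`b, p = p, b` → b = 9; p = 6
So z = 29

Answer: 29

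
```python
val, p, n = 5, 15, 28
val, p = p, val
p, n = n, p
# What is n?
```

Trace:
`val, p, n = 5, 15, 28` → val = 5; p = 15; n = 28
`val, p = p, val` → val = 15; p = 5
`p, n = n, p` → p = 28; n = 5
So n = 5

Answer: 5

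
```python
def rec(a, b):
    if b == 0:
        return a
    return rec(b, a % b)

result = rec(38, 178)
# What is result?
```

rec(38, 178) -> rec(178, 38) -> rec(38, 26) -> rec(26, 12) -> rec(12, 2) -> rec(2, 0) -> 2

Answer: 2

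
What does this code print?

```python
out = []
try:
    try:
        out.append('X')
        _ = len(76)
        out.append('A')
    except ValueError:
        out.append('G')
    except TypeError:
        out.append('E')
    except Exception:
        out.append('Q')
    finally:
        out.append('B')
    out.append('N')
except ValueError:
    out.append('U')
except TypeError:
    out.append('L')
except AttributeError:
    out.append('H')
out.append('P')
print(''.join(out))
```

Execution trace: 'X' (inner try body) → 'E' (inner except TypeError) → 'B' (inner finally) → 'N' (try body, no exception) → 'P' (after the try/except). Output: XEBNP

Answer: XEBNP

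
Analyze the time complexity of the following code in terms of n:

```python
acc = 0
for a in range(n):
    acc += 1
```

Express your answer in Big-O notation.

Each loop level contributes: n. Multiplying the contributions gives O(n).

Answer: O(n)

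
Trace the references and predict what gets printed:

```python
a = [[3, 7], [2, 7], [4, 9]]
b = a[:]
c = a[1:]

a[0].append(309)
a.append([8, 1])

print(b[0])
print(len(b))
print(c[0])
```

Key concept: slice with nested mutation.
Step by step:
`a = [[3, 7], [2, 7], [4, 9]]` → a = [[3, 7], [2, 7], [4, 9]]
`b = a[:]` → b = [[3, 7], [2, 7], [4, 9]]
`c = a[1:]` → c = [[2, 7], [4, 9]]
`a[0].append(309)` → a = [[3, 7, 309], [2, 7], [4, 9]]; b = [[3, 7, 309], [2, 7], [4, 9]]
`a.append([8, 1])` → a = [[3, 7, 309], [2, 7], [4, 9], [8, 1]]
`print(b[0])` → prints [3, 7, 309]
`print(len(b))` → prints 3
`print(c[0])` → prints [2, 7]

Answer:
[3, 7, 309]
3
[2, 7]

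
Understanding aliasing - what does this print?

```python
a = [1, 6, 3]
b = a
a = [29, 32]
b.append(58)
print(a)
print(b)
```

Key concept: rebinding vs mutation: a is rebound to a new list, b still points at the original.
Step by step:
`a = [1, 6, 3]` → a = [1, 6, 3]
`b = a` → b = [1, 6, 3] (same object as a)
`a = [29, 32]` → a = [29, 32]
`b.append(58)` → b = [1, 6, 3, 58]
`print(a)` → prints [29, 32]
`print(b)` → prints [1, 6, 3, 58]

Answer:
[29, 32]
[1, 6, 3, 58]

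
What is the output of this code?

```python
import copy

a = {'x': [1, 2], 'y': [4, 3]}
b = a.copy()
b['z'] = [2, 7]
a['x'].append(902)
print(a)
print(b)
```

Key concept: shallow copy of dict with mutable values.
Step by step:
`a = {'x': [1, 2], 'y': [4, 3]}` → a = {'x': [1, 2], 'y': [4, 3]}
`b = a.copy()` → b = {'x': [1, 2], 'y': [4, 3]}
`b['z'] = [2, 7]` → b = {'x': [1, 2], 'y': [4, 3], 'z': [2, 7]}
`a['x'].append(902)` → a = {'x': [1, 2, 902], 'y': [4, 3]}; b = {'x': [1, 2, 902], 'y': [4, 3], 'z': [2, 7]}
`print(a)` → prints {'x': [1, 2, 902], 'y': [4, 3]}
`print(b)` → prints {'x': [1, 2, 902], 'y': [4, 3], 'z': [2, 7]}

Answer:
{'x': [1, 2, 902], 'y': [4, 3]}
{'x': [1, 2, 902], 'y': [4, 3], 'z': [2, 7]}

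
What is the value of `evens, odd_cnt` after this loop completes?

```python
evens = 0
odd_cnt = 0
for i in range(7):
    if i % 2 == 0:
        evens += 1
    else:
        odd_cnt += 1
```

Count evens and odds in range(7)
`evens, odd_cnt` takes the values: (0, 0) → (1, 0) → (1, 1) → (2, 1) → (2, 2) → (3, 2) → (3, 3) → (4, 3)

Answer: 4, 3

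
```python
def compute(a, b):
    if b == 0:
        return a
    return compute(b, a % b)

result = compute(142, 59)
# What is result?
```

compute(142, 59) -> compute(59, 24) -> compute(24, 11) -> compute(11, 2) -> compute(2, 1) -> compute(1, 0) -> 1

Answer: 1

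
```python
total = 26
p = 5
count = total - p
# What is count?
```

Trace:
`total = 26` → total = 26
`p = 5` → p = 5
`count = total - p` → count = 21
So count = 21

Answer: 21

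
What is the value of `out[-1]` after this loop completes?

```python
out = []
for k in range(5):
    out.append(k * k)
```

Last element of squares 0 to 4
`out` takes the values: [] → [0] → [0, 1] → [0, 1, 4] → [0, 1, 4, 9] → [0, 1, 4, 9, 16]
So `out[-1]` = 16

Answer: 16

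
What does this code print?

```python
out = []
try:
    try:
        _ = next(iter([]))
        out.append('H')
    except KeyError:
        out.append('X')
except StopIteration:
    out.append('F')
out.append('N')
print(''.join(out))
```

Execution trace: 'F' (outer except StopIteration) → 'N' (after the try/except). Output: FN

Answer: FN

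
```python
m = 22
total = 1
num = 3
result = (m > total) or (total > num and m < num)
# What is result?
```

Trace:
`m = 22` → m = 22
`total = 1` → total = 1
`num = 3` → num = 3
`result = (m > total) or (total > num and m < num)` → result = True
So result = True

Answer: True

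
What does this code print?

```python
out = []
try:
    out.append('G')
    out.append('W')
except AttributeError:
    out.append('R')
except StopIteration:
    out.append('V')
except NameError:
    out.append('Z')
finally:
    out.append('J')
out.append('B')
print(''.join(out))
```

Execution trace: 'G' (try body) → 'W' (try body, no exception) → 'J' (finally) → 'B' (after the try/except). Output: GWJB

Answer: GWJB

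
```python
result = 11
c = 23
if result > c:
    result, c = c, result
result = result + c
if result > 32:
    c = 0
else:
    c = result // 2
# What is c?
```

Trace:
`result = 11` → result = 11
`c = 23` → c = 23
`if result > c: ...` → result > c is False → no variable changes
`result = result + c` → result = 34
`if result > 32: ...` → result > 32 is True → c = 0
So c = 0

Answer: 0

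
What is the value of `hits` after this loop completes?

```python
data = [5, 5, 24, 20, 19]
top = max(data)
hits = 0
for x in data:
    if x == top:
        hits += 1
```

Count of max value 24 in [5, 5, 24, 20, 19]
`hits` takes the values: 0 → 1

Answer: 1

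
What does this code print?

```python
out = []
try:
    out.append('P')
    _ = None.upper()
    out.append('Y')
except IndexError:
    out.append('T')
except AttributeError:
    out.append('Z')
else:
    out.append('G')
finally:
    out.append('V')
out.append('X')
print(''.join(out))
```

Execution trace: 'P' (try body) → 'Z' (except AttributeError) → 'V' (finally) → 'X' (after the try/except). Output: PZVX

Answer: PZVX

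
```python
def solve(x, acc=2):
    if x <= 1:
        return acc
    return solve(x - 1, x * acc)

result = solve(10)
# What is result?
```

Accumulator trace (n, acc): (10, 2) -> (9, 20) -> (8, 180) -> (7, 1440) -> (6, 10080) -> (5, 60480) -> (4, 302400) -> (3, 1209600) -> (2, 3628800) -> (1, 7257600) -> return 7257600

Answer: 7257600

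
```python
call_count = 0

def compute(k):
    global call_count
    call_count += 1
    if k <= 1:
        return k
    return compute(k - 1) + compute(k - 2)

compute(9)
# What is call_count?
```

Calls(k) = 1 + Calls(k-1) + Calls(k-2); Calls(0)=Calls(1)=1. For k=9 this gives 109.

Answer: 109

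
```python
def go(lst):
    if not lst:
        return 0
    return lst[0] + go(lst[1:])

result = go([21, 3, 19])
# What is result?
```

21 + 3 + 19 + 0 = 43

Answer: 43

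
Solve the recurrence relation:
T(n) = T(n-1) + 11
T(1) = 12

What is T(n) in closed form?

Unrolling: T(n) = T(1) + 11·(n-1) = 12 + 11(n-1) = 11n + 1.

Answer: T(n) = 11n + 1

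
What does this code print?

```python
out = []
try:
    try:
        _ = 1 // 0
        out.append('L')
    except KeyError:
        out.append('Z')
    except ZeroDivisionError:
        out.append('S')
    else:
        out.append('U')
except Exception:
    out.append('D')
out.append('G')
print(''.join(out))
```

Execution trace: 'S' (inner except ZeroDivisionError) → 'G' (after the try/except). Output: SG

Answer: SG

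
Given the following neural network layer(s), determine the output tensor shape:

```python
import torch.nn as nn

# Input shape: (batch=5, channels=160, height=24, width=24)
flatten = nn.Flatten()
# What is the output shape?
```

Input: (5, 160, 24, 24) -> Output: (5, 92160)

Answer: (5, 92160)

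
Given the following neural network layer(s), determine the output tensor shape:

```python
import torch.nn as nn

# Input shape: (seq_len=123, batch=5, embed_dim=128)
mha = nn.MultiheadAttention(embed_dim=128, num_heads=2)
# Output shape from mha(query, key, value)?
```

Input: (123, 5, 128) -> Output: (123, 5, 128)

Answer: (123, 5, 128)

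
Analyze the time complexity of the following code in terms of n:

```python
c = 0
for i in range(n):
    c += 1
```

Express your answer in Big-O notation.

Each loop level contributes: n. Multiplying the contributions gives O(n).

Answer: O(n)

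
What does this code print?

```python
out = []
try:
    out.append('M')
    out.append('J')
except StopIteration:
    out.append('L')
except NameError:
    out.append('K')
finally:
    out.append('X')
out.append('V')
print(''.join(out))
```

Execution trace: 'M' (try body) → 'J' (try body, no exception) → 'X' (finally) → 'V' (after the try/except). Output: MJXV

Answer: MJXV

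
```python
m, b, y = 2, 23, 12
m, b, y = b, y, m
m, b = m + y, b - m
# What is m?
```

Trace:
`m, b, y = 2, 23, 12` → m = 2; b = 23; y = 12
`m, b, y = b, y, m` → m = 23; b = 12; y = 2
`m, b = m + y, b - m` → m = 25; b = -11
So m = 25

Answer: 25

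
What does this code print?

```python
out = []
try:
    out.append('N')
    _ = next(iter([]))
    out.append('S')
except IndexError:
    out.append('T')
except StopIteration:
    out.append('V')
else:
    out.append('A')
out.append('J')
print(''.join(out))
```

Execution trace: 'N' (try body) → 'V' (except StopIteration) → 'J' (after the try/except). Output: NVJ

Answer: NVJ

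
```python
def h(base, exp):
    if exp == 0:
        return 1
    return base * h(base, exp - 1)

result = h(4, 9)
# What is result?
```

h(4, 9) = 4 * 4 * 4 * 4 * 4 * 4 * 4 * 4 * 4 = 262144

Answer: 262144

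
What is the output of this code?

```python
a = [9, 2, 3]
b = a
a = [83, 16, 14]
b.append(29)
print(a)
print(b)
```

Key concept: rebinding vs mutation: a is rebound to a new list, b still points at the original.
Step by step:
`a = [9, 2, 3]` → a = [9, 2, 3]
`b = a` → b = [9, 2, 3] (same object as a)
`a = [83, 16, 14]` → a = [83, 16, 14]
`b.append(29)` → b = [9, 2, 3, 29]
`print(a)` → prints [83, 16, 14]
`print(b)` → prints [9, 2, 3, 29]

Answer:
[83, 16, 14]
[9, 2, 3, 29]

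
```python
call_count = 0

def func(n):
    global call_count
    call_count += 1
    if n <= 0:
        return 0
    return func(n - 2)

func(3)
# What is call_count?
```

Linear recursion stepping by 2: 3 calls from n=3 down to ≤0.

Answer: 3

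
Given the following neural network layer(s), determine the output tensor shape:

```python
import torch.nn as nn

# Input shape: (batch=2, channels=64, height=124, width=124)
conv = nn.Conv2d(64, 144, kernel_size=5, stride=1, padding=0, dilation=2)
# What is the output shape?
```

Input: (2, 64, 124, 124) -> Output: (2, 144, 116, 116)

Answer: (2, 144, 116, 116)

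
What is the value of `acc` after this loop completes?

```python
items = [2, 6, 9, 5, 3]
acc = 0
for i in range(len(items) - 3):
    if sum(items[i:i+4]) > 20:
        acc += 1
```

Count windows with sum > 20
`acc` takes the values: 0 → 1 → 2

Answer: 2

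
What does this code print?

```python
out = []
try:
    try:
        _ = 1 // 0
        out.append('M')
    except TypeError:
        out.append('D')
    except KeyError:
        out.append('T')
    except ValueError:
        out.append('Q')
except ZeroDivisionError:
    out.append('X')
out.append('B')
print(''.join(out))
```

Execution trace: 'X' (outer except ZeroDivisionError) → 'B' (after the try/except). Output: XB

Answer: XB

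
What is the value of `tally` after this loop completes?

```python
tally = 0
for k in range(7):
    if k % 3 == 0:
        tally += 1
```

Count numbers divisible by 3 in range(7)
`tally` takes the values: 0 → 1 → 2 → 3

Answer: 3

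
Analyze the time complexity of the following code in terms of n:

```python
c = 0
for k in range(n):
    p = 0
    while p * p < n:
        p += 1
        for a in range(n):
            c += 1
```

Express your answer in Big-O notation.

Each loop level contributes: n × √n × n. Multiplying the contributions gives O(n^2√n).

Answer: O(n^2√n)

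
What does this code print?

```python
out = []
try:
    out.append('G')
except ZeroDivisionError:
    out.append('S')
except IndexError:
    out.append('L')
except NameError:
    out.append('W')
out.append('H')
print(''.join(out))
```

Execution trace: 'G' (try body, no exception) → 'H' (after the try/except). Output: GH

Answer: GH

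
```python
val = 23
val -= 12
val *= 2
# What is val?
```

Trace:
`val = 23` → val = 23
`val -= 12` → val = 11
`val *= 2` → val = 22
So val = 22

Answer: 22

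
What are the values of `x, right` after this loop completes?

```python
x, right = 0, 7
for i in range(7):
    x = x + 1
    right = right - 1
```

x goes 0→7, right goes 7→0
`x, right` takes the values: (0, 7) → (1, 7) → (1, 6) → (2, 6) → (2, 5) → (3, 5) → (3, 4) → (4, 4) → (4, 3) → (5, 3) → (5, 2) → (6, 2) → (6, 1) → (7, 1) → (7, 0)

Answer: 7, 0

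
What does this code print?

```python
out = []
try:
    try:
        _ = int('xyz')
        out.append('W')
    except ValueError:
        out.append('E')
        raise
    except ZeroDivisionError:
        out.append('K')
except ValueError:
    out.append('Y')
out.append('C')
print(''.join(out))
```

Execution trace: 'E' (except ValueError) → 'Y' (outer except ValueError) → 'C' (after the try/except). Output: EYC

Answer: EYC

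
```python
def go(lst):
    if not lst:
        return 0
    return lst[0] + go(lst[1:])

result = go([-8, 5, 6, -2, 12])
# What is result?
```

(-8) + 5 + 6 + (-2) + 12 + 0 = 13

Answer: 13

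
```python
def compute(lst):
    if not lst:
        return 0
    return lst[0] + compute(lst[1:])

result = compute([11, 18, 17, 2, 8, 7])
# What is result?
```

11 + 18 + 17 + 2 + 8 + 7 + 0 = 63

Answer: 63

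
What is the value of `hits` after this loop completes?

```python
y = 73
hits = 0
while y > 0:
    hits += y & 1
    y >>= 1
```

Count set bits in 73 (binary: 0b1001001)
`hits` takes the values: 0 → 1 → 2 → 3

Answer: 3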